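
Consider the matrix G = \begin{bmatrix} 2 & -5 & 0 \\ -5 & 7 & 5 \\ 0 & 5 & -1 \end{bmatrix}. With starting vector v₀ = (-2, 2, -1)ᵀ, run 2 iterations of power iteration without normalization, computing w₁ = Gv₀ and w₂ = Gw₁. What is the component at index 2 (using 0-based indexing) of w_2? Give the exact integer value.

84

w1 = Gv₀ = (2·(-2) + (-5)·2 + 0·(-1); (-5)·(-2) + 7·2 + 5·(-1); 0·(-2) + 5·2 + (-1)·(-1)) = (-14, 19, 11)
w2 = Gw1 = (2·(-14) + (-5)·19 + 0·11; (-5)·(-14) + 7·19 + 5·11; 0·(-14) + 5·19 + (-1)·11) = (-123, 258, 84)
The requested component of w2 is 84.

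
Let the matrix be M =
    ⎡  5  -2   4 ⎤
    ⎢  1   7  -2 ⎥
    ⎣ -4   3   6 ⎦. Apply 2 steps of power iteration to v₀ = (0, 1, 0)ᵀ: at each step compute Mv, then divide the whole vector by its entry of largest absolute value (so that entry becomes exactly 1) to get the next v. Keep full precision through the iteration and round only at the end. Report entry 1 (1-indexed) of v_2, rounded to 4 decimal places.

-0.2553

Mv0 = (-2.00000, 7.00000, 3.00000); divide by 7.00000 → v1 = (-0.28571, 1.00000, 0.42857)
Mv1 = (-1.71429, 5.85714, 6.71429); divide by 6.71429 → v2 = (-0.25532, 0.87234, 1.00000)
Requested entry of v2: -12/47 = -0.2553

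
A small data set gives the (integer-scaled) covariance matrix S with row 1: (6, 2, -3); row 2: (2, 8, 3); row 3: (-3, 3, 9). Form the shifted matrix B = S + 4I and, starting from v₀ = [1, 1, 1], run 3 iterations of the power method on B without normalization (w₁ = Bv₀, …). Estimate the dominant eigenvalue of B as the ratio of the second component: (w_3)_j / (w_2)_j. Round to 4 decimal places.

14.8697

B = S + 4I has rows (10, 2, -3); (2, 12, 3); (-3, 3, 13)
w1 = Bv₀ = (10·1 + 2·1 + (-3)·1; 2·1 + 12·1 + 3·1; (-3)·1 + 3·1 + 13·1) = (9, 17, 13)
w2 = Bw1 = (10·9 + 2·17 + (-3)·13; 2·9 + 12·17 + 3·13; (-3)·9 + 3·17 + 13·13) = (85, 261, 193)
w3 = Bw2 = (793, 3881, 3037)
Ratio: 3881/261 = 14.8697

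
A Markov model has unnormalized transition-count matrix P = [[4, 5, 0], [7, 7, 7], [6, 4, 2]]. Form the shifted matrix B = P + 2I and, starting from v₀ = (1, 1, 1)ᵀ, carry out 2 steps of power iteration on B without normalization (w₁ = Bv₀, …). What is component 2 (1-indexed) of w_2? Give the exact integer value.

382

B = P + 2I has rows (6, 5, 0); (7, 9, 7); (6, 4, 4)
w1 = Bv₀ = (11, 23, 14)
w2 = Bw1 = (181, 382, 214)
Requested component of w2: 382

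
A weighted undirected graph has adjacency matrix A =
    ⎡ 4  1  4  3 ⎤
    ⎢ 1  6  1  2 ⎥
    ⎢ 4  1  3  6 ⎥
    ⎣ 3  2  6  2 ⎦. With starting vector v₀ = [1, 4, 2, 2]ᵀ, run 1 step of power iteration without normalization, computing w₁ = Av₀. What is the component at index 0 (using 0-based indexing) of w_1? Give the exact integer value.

w1 = Av₀ = (4·1 + 1·4 + 4·2 + 3·2; 1·1 + 6·4 + 1·2 + 2·2; 4·1 + 1·4 + 3·2 + 6·2; 3·1 + 2·4 + 6·2 + 2·2) = (22, 31, 26, 27)
The requested component of w1 is 22.

22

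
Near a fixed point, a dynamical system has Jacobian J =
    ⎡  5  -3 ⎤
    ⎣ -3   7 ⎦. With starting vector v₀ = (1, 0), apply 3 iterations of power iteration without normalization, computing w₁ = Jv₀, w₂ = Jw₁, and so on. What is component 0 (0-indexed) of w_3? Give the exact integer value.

w1 = Jv₀ = (5·1 + (-3)·0; (-3)·1 + 7·0) = (5, -3)
w2 = Jw1 = (5·5 + (-3)·(-3); (-3)·5 + 7·(-3)) = (34, -36)
w3 = Jw2 = (278, -354)
The requested component of w3 is 278.

278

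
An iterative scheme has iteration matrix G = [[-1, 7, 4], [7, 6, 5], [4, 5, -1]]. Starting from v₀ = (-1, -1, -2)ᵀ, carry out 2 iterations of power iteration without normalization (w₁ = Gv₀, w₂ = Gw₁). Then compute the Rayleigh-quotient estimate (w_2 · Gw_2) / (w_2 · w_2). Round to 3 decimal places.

w1 = Gv₀ = ((-1)·(-1) + 7·(-1) + 4·(-2); 7·(-1) + 6·(-1) + 5·(-2); 4·(-1) + 5·(-1) + (-1)·(-2)) = (-14, -23, -7)
w2 = Gw1 = ((-1)·(-14) + 7·(-23) + 4·(-7); 7·(-14) + 6·(-23) + 5·(-7); 4·(-14) + 5·(-23) + (-1)·(-7)) = (-175, -271, -164)
Gw2 = (-2378, -3671, -1891)
w2·Gw2 = (-175)·(-2378) + (-271)·(-3671) + (-164)·(-1891) = 1721115; w2·w2 = (-175)·(-175) + (-271)·(-271) + (-164)·(-164) = 130962
λ ≈ 1721115/130962 = 13.142

λ ≈ 13.142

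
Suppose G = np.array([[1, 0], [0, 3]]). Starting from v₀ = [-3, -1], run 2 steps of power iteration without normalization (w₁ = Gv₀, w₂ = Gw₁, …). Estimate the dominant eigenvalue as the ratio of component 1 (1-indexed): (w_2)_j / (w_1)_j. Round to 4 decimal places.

w1 = Gv₀ = (1·(-3) + 0·(-1); 0·(-3) + 3·(-1)) = (-3, -3)
w2 = Gw1 = (1·(-3) + 0·(-3); 0·(-3) + 3·(-3)) = (-3, -9)
Ratio at component: -3 / -3 = 1.0000

λ ≈ 1.0000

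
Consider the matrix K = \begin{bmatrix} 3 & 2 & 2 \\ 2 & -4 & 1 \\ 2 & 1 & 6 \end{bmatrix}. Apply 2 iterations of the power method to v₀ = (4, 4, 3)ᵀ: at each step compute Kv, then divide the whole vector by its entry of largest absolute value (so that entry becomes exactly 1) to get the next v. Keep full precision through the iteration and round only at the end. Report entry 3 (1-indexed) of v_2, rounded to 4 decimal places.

Kv0 = (26.00000, -5.00000, 30.00000); divide by 30.00000 → v1 = (0.86667, -0.16667, 1.00000)
Kv1 = (4.26667, 3.40000, 7.56667); divide by 7.56667 → v2 = (0.56388, 0.44934, 1.00000)
Requested entry of v2: 227/227 = 1.0000

1.0000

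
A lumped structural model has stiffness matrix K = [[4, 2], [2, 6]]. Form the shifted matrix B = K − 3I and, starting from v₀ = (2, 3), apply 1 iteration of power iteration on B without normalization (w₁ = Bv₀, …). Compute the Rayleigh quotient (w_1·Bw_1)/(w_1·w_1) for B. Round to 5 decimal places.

B = K − 3I has rows (1, 2); (2, 3)
w1 = Bv₀ = (8, 13)
Bw1 = (34, 55)
w1·Bw1 = 987; w1·w1 = 233; μ ≈ 987/233 = 4.23605

μ ≈ 4.23605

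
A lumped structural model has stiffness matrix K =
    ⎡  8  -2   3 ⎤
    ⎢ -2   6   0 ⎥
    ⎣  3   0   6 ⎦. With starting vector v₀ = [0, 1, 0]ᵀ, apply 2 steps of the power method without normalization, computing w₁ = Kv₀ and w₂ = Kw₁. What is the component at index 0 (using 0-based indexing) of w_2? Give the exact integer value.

w1 = Kv₀ = (8·0 + (-2)·1 + 3·0; (-2)·0 + 6·1 + 0·0; 3·0 + 0·1 + 6·0) = (-2, 6, 0)
w2 = Kw1 = (8·(-2) + (-2)·6 + 3·0; (-2)·(-2) + 6·6 + 0·0; 3·(-2) + 0·6 + 6·0) = (-28, 40, -6)
The requested component of w2 is -28.

-28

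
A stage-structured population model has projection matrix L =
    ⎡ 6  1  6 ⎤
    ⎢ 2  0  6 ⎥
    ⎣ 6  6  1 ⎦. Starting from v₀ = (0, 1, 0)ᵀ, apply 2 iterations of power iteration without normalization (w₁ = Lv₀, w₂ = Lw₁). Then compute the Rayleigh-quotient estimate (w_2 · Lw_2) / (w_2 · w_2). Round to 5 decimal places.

8.06563

w1 = Lv₀ = (1, 0, 6)
w2 = Lw1 = (42, 38, 12)
Lw2 = (362, 156, 492)
w2·Lw2 = 42·362 + 38·156 + 12·492 = 27036; w2·w2 = 42·42 + 38·38 + 12·12 = 3352
λ ≈ 27036/3352 = 8.06563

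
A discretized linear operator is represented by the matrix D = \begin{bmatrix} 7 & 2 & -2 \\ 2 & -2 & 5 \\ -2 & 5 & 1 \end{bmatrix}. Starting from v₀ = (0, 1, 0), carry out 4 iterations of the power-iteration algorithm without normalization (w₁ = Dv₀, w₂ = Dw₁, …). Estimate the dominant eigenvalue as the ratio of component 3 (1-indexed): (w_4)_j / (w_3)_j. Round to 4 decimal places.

w1 = Dv₀ = (2, -2, 5)
w2 = Dw1 = (0, 33, -9)
w3 = Dw2 = (84, -111, 156)
w4 = Dw3 = (54, 1170, -567)
Ratio at component: -567 / 156 = -3.6346

λ ≈ -3.6346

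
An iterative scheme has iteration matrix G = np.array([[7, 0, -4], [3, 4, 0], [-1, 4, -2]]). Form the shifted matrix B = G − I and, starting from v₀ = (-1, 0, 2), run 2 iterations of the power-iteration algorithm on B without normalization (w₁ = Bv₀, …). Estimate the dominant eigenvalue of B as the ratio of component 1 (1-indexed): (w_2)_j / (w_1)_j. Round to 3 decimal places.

μ ≈ 4.571

B = G − I has rows (6, 0, -4); (3, 3, 0); (-1, 4, -3)
w1 = Bv₀ = (-14, -3, -5)
w2 = Bw1 = (-64, -51, 17)
Ratio: -64/-14 = 4.571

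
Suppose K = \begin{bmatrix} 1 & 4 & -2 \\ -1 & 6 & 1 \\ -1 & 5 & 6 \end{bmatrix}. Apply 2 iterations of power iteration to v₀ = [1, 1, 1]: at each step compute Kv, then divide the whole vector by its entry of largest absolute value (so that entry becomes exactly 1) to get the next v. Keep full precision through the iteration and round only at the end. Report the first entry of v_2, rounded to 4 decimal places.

0.0805

Kv0 = (3.00000, 6.00000, 10.00000); divide by 10.00000 → v1 = (0.30000, 0.60000, 1.00000)
Kv1 = (0.70000, 4.30000, 8.70000); divide by 8.70000 → v2 = (0.08046, 0.49425, 1.00000)
Requested entry of v2: 7/87 = 0.0805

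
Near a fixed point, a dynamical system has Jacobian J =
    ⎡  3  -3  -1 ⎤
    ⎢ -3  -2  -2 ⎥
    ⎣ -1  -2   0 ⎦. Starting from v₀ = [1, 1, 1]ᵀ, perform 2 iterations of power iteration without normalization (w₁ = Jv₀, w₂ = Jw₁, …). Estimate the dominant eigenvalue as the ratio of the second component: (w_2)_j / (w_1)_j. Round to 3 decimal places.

λ ≈ -3.286

w1 = Jv₀ = (3·1 + (-3)·1 + (-1)·1; (-3)·1 + (-2)·1 + (-2)·1; (-1)·1 + (-2)·1 + 0·1) = (-1, -7, -3)
w2 = Jw1 = (3·(-1) + (-3)·(-7) + (-1)·(-3); (-3)·(-1) + (-2)·(-7) + (-2)·(-3); (-1)·(-1) + (-2)·(-7) + 0·(-3)) = (21, 23, 15)
Ratio at component: 23 / -7 = -3.286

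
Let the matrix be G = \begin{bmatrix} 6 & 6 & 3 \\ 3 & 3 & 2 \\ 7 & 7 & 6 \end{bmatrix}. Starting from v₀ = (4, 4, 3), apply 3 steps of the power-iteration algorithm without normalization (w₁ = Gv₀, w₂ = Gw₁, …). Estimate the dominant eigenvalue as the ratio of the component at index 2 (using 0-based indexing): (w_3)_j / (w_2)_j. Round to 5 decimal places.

w1 = Gv₀ = (57, 30, 74)
w2 = Gw1 = (744, 409, 1053)
w3 = Gw2 = (10077, 5565, 14389)
Ratio at component: 14389 / 1053 = 13.66477

λ ≈ 13.66477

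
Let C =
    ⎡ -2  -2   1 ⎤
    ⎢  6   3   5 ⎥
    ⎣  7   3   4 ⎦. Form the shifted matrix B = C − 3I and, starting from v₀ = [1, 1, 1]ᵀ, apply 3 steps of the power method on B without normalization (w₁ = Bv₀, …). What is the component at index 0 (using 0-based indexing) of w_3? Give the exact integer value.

B = C − 3I has rows (-5, -2, 1); (6, 0, 5); (7, 3, 1)
w1 = Bv₀ = ((-5)·1 + (-2)·1 + 1·1; 6·1 + 0·1 + 5·1; 7·1 + 3·1 + 1·1) = (-6, 11, 11)
w2 = Bw1 = ((-5)·(-6) + (-2)·11 + 1·11; 6·(-6) + 0·11 + 5·11; 7·(-6) + 3·11 + 1·11) = (19, 19, 2)
w3 = Bw2 = (-131, 124, 192)
Requested component of w3: -131

-131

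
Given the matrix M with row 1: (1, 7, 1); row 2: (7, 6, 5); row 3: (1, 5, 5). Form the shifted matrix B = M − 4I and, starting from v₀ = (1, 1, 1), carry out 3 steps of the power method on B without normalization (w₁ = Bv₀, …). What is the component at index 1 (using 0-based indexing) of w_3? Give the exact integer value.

B = M − 4I has rows (-3, 7, 1); (7, 2, 5); (1, 5, 1)
w1 = Bv₀ = (5, 14, 7)
w2 = Bw1 = (90, 98, 82)
w3 = Bw2 = (498, 1236, 662)
Requested component of w3: 1236

1236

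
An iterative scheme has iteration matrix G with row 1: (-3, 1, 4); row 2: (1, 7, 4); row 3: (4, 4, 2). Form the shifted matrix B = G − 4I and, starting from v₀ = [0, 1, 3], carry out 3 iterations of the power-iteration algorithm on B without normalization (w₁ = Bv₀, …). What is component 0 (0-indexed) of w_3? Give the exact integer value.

B = G − 4I has rows (-7, 1, 4); (1, 3, 4); (4, 4, -2)
w1 = Bv₀ = ((-7)·0 + 1·1 + 4·3; 1·0 + 3·1 + 4·3; 4·0 + 4·1 + (-2)·3) = (13, 15, -2)
w2 = Bw1 = ((-7)·13 + 1·15 + 4·(-2); 1·13 + 3·15 + 4·(-2); 4·13 + 4·15 + (-2)·(-2)) = (-84, 50, 116)
w3 = Bw2 = (1102, 530, -368)
Requested component of w3: 1102

1102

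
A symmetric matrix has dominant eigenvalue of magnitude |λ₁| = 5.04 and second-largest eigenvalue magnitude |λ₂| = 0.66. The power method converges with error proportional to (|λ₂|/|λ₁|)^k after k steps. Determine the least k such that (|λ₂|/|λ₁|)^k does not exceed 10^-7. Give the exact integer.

8

|λ₂/λ₁| = 0.66/5.04 = 0.13095
Need k ≥ ln(10^-7) / ln(0.13095) = -16.1181 / -2.0329 ≈ 7.929
Smallest integer k satisfying the bound: 8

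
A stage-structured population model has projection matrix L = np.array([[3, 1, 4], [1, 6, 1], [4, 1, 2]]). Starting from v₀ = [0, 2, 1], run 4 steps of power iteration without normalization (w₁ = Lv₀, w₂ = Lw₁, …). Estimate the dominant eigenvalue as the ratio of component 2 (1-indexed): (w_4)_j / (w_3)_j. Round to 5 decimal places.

λ ≈ 7.25000

w1 = Lv₀ = (6, 13, 4)
w2 = Lw1 = (47, 88, 45)
w3 = Lw2 = (409, 620, 366)
w4 = Lw3 = (3311, 4495, 2988)
Ratio at component: 4495 / 620 = 7.25000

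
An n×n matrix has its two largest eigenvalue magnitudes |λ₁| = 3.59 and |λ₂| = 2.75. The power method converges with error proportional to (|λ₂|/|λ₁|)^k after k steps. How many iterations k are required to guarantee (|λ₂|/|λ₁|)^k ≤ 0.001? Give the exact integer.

26

|λ₂/λ₁| = 2.75/3.59 = 0.76602
Need k ≥ ln(0.001) / ln(0.76602) = -6.9078 / -0.2666 ≈ 25.915
Smallest integer k satisfying the bound: 26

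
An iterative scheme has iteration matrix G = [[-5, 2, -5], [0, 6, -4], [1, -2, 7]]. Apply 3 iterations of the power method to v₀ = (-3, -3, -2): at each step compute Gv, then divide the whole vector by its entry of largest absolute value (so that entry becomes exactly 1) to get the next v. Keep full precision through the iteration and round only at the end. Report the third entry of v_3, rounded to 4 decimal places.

-0.6419

Gv0 = (19.00000, -10.00000, -11.00000); divide by 19.00000 → v1 = (1.00000, -0.52632, -0.57895)
Gv1 = (-3.15789, -0.84211, -2.00000); divide by -3.15789 → v2 = (1.00000, 0.26667, 0.63333)
Gv2 = (-7.63333, -0.93333, 4.90000); divide by -7.63333 → v3 = (1.00000, 0.12227, -0.64192)
Requested entry of v3: -294/458 = -0.6419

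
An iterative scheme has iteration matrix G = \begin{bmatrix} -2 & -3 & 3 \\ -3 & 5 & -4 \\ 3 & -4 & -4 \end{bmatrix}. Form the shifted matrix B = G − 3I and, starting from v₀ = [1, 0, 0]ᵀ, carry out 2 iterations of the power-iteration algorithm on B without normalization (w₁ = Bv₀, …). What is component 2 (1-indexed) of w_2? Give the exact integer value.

B = G − 3I has rows (-5, -3, 3); (-3, 2, -4); (3, -4, -7)
w1 = Bv₀ = ((-5)·1 + (-3)·0 + 3·0; (-3)·1 + 2·0 + (-4)·0; 3·1 + (-4)·0 + (-7)·0) = (-5, -3, 3)
w2 = Bw1 = ((-5)·(-5) + (-3)·(-3) + 3·3; (-3)·(-5) + 2·(-3) + (-4)·3; 3·(-5) + (-4)·(-3) + (-7)·3) = (43, -3, -24)
Requested component of w2: -3

-3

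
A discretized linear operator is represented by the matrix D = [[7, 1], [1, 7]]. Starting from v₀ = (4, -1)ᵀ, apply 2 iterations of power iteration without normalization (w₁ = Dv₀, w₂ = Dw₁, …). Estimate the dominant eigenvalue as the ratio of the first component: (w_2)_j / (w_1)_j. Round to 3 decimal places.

w1 = Dv₀ = (7·4 + 1·(-1); 1·4 + 7·(-1)) = (27, -3)
w2 = Dw1 = (7·27 + 1·(-3); 1·27 + 7·(-3)) = (186, 6)
Ratio at component: 186 / 27 = 6.889

6.889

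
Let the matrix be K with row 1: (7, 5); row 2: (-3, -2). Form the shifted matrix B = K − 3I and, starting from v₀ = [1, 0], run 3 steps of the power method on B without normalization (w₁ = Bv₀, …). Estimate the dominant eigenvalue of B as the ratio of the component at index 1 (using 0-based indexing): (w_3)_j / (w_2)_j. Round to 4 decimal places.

B = K − 3I has rows (4, 5); (-3, -5)
w1 = Bv₀ = (4, -3)
w2 = Bw1 = (1, 3)
w3 = Bw2 = (19, -18)
Ratio: -18/3 = -6.0000

-6.0000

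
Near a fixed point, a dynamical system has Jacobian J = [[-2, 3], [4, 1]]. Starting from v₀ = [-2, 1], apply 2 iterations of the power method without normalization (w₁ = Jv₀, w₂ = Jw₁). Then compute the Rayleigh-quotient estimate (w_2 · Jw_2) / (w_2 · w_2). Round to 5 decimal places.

w1 = Jv₀ = (7, -7)
w2 = Jw1 = (-35, 21)
Jw2 = (133, -119)
w2·Jw2 = (-35)·133 + 21·(-119) = -7154; w2·w2 = (-35)·(-35) + 21·21 = 1666
λ ≈ -7154/1666 = -4.29412

λ ≈ -4.29412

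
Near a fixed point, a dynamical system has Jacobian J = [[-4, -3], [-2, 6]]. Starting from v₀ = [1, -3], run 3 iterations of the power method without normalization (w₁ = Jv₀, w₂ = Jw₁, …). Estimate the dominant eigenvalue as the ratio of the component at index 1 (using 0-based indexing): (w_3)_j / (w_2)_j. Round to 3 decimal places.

w1 = Jv₀ = ((-4)·1 + (-3)·(-3); (-2)·1 + 6·(-3)) = (5, -20)
w2 = Jw1 = ((-4)·5 + (-3)·(-20); (-2)·5 + 6·(-20)) = (40, -130)
w3 = Jw2 = (230, -860)
Ratio at component: -860 / -130 = 6.615

λ ≈ 6.615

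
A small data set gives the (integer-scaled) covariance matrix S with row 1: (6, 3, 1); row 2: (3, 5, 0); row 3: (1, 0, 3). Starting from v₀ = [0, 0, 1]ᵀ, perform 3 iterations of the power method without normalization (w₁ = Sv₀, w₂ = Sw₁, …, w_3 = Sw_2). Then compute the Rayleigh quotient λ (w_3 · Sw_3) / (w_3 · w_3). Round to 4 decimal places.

λ ≈ 8.0621

w1 = Sv₀ = (6·0 + 3·0 + 1·1; 3·0 + 5·0 + 0·1; 1·0 + 0·0 + 3·1) = (1, 0, 3)
w2 = Sw1 = (6·1 + 3·0 + 1·3; 3·1 + 5·0 + 0·3; 1·1 + 0·0 + 3·3) = (9, 3, 10)
w3 = Sw2 = (73, 42, 39)
Sw3 = (603, 429, 190)
w3·Sw3 = 73·603 + 42·429 + 39·190 = 69447; w3·w3 = 73·73 + 42·42 + 39·39 = 8614
λ ≈ 69447/8614 = 8.0621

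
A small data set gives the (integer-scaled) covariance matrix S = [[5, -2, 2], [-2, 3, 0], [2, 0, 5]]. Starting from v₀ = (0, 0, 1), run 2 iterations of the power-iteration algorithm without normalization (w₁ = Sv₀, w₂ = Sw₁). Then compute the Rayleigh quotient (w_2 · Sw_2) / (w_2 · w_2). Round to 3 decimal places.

w1 = Sv₀ = (5·0 + (-2)·0 + 2·1; (-2)·0 + 3·0 + 0·1; 2·0 + 0·0 + 5·1) = (2, 0, 5)
w2 = Sw1 = (5·2 + (-2)·0 + 2·5; (-2)·2 + 3·0 + 0·5; 2·2 + 0·0 + 5·5) = (20, -4, 29)
Sw2 = (166, -52, 185)
w2·Sw2 = 20·166 + (-4)·(-52) + 29·185 = 8893; w2·w2 = 20·20 + (-4)·(-4) + 29·29 = 1257
λ ≈ 8893/1257 = 7.075

7.075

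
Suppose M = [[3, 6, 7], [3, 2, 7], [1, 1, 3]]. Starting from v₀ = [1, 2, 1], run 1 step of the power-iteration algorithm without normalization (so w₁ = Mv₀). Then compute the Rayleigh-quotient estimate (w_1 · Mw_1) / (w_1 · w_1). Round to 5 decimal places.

λ ≈ 9.01117

w1 = Mv₀ = (22, 14, 6)
Mw1 = (192, 136, 54)
w1·Mw1 = 22·192 + 14·136 + 6·54 = 6452; w1·w1 = 22·22 + 14·14 + 6·6 = 716
λ ≈ 6452/716 = 9.01117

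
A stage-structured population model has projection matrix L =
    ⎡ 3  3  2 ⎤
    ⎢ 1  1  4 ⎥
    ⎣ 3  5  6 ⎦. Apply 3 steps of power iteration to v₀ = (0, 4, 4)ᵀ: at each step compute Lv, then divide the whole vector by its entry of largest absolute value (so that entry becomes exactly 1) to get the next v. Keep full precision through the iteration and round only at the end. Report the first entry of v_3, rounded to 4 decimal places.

0.4991

Lv0 = (20.00000, 20.00000, 44.00000); divide by 44.00000 → v1 = (0.45455, 0.45455, 1.00000)
Lv1 = (4.72727, 4.90909, 9.63636); divide by 9.63636 → v2 = (0.49057, 0.50943, 1.00000)
Lv2 = (5.00000, 5.00000, 10.01887); divide by 10.01887 → v3 = (0.49906, 0.49906, 1.00000)
Requested entry of v3: 2120/4248 = 0.4991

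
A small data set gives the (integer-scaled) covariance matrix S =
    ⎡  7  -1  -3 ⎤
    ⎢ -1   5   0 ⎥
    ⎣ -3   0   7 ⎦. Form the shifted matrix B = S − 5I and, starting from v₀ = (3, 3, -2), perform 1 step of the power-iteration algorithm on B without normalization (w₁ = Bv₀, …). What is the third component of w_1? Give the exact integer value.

-13

B = S − 5I has rows (2, -1, -3); (-1, 0, 0); (-3, 0, 2)
w1 = Bv₀ = (2·3 + (-1)·3 + (-3)·(-2); (-1)·3 + 0·3 + 0·(-2); (-3)·3 + 0·3 + 2·(-2)) = (9, -3, -13)
Requested component of w1: -13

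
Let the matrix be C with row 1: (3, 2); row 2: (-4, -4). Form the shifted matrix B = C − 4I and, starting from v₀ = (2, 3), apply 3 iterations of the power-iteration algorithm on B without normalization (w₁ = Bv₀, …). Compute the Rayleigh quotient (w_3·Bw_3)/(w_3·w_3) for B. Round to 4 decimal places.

μ ≈ -6.7042

B = C − 4I has rows (-1, 2); (-4, -8)
w1 = Bv₀ = (4, -32)
w2 = Bw1 = (-68, 240)
w3 = Bw2 = (548, -1648)
Bw3 = (-3844, 10992)
w3·Bw3 = -20221328; w3·w3 = 3016208; μ ≈ -20221328/3016208 = -6.7042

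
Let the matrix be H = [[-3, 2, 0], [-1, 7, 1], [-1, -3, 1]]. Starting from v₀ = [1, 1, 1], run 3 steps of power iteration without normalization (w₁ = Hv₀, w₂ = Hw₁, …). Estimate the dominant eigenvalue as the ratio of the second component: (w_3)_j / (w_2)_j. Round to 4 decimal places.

w1 = Hv₀ = ((-3)·1 + 2·1 + 0·1; (-1)·1 + 7·1 + 1·1; (-1)·1 + (-3)·1 + 1·1) = (-1, 7, -3)
w2 = Hw1 = ((-3)·(-1) + 2·7 + 0·(-3); (-1)·(-1) + 7·7 + 1·(-3); (-1)·(-1) + (-3)·7 + 1·(-3)) = (17, 47, -23)
w3 = Hw2 = (43, 289, -181)
Ratio at component: 289 / 47 = 6.1489

λ ≈ 6.1489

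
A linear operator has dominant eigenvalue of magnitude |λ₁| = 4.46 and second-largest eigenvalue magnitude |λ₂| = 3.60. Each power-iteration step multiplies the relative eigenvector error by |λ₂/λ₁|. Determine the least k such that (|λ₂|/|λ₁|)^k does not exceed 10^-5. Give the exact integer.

|λ₂/λ₁| = 3.60/4.46 = 0.80717
Need k ≥ ln(10^-5) / ln(0.80717) = -11.5129 / -0.2142 ≈ 53.745
Smallest integer k satisfying the bound: 54

54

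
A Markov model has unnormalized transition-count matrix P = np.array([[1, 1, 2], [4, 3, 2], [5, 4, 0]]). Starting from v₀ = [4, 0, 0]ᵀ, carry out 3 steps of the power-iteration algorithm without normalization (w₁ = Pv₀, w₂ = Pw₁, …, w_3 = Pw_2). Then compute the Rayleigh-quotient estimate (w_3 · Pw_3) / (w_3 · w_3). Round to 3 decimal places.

w1 = Pv₀ = (4, 16, 20)
w2 = Pw1 = (60, 104, 84)
w3 = Pw2 = (332, 720, 716)
Pw3 = (2484, 4920, 4540)
w3·Pw3 = 332·2484 + 720·4920 + 716·4540 = 7617728; w3·w3 = 332·332 + 720·720 + 716·716 = 1141280
λ ≈ 7617728/1141280 = 6.675

λ ≈ 6.675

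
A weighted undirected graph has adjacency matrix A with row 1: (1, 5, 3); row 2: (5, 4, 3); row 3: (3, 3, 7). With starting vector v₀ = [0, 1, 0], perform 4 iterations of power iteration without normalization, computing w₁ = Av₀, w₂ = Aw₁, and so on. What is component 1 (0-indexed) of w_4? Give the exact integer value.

w1 = Av₀ = (5, 4, 3)
w2 = Aw1 = (34, 50, 48)
w3 = Aw2 = (428, 514, 588)
w4 = Aw3 = (4762, 5960, 6942)
The requested component of w4 is 5960.

5960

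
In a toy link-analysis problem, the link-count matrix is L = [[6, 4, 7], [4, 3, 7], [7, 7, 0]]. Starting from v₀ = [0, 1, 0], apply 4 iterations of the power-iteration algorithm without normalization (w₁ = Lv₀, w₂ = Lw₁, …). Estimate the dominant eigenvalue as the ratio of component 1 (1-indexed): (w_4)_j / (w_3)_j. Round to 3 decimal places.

w1 = Lv₀ = (4, 3, 7)
w2 = Lw1 = (85, 74, 49)
w3 = Lw2 = (1149, 905, 1113)
w4 = Lw3 = (18305, 15102, 14378)
Ratio at component: 18305 / 1149 = 15.931

λ ≈ 15.931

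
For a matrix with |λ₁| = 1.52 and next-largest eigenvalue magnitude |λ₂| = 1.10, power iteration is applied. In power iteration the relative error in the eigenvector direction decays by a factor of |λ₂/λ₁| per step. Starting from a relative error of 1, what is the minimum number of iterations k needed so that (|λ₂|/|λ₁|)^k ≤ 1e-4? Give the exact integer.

29

|λ₂/λ₁| = 1.10/1.52 = 0.72368
Need k ≥ ln(1e-4) / ln(0.72368) = -9.2103 / -0.3234 ≈ 28.480
Smallest integer k satisfying the bound: 29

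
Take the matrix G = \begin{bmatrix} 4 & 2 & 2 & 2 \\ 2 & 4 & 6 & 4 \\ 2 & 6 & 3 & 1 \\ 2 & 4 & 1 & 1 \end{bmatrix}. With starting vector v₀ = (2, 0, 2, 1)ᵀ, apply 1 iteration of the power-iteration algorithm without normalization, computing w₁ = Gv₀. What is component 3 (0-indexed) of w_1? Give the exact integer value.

7

w1 = Gv₀ = (14, 20, 11, 7)
The requested component of w1 is 7.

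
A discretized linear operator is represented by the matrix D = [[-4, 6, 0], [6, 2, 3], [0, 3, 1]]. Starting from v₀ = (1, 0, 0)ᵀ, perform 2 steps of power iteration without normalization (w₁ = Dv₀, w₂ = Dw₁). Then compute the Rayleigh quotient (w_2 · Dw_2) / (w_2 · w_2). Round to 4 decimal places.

-5.9861

w1 = Dv₀ = ((-4)·1 + 6·0 + 0·0; 6·1 + 2·0 + 3·0; 0·1 + 3·0 + 1·0) = (-4, 6, 0)
w2 = Dw1 = ((-4)·(-4) + 6·6 + 0·0; 6·(-4) + 2·6 + 3·0; 0·(-4) + 3·6 + 1·0) = (52, -12, 18)
Dw2 = (-280, 342, -18)
w2·Dw2 = 52·(-280) + (-12)·342 + 18·(-18) = -18988; w2·w2 = 52·52 + (-12)·(-12) + 18·18 = 3172
λ ≈ -18988/3172 = -5.9861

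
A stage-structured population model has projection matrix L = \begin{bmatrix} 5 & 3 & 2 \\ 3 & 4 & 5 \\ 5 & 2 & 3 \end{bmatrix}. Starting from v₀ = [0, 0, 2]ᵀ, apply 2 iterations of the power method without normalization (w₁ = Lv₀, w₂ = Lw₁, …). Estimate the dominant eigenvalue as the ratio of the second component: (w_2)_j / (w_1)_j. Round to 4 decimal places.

8.2000

w1 = Lv₀ = (4, 10, 6)
w2 = Lw1 = (62, 82, 58)
Ratio at component: 82 / 10 = 8.2000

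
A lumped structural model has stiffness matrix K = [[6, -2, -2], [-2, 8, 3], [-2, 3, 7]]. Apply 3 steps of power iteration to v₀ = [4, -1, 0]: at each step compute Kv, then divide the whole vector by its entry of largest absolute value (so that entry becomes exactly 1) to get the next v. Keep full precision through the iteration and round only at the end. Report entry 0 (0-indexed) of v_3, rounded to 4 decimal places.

Kv0 = (26.00000, -16.00000, -11.00000); divide by 26.00000 → v1 = (1.00000, -0.61538, -0.42308)
Kv1 = (8.07692, -8.19231, -6.80769); divide by -8.19231 → v2 = (-0.98592, 1.00000, 0.83099)
Kv2 = (-9.57746, 12.46479, 10.78873); divide by 12.46479 → v3 = (-0.76836, 1.00000, 0.86554)
Requested entry of v3: 2040/-2655 = -0.7684

-0.7684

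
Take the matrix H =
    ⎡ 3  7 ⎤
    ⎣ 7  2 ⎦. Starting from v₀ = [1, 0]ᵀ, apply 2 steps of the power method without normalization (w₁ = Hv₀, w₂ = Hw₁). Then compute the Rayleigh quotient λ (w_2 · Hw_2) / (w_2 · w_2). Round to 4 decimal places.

w1 = Hv₀ = (3, 7)
w2 = Hw1 = (58, 35)
Hw2 = (419, 476)
w2·Hw2 = 58·419 + 35·476 = 40962; w2·w2 = 58·58 + 35·35 = 4589
λ ≈ 40962/4589 = 8.9261

λ ≈ 8.9261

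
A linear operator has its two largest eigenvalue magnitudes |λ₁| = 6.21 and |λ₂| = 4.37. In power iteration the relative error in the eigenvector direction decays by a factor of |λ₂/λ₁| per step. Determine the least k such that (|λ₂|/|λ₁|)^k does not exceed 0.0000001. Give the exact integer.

|λ₂/λ₁| = 4.37/6.21 = 0.70370
Need k ≥ ln(0.0000001) / ln(0.70370) = -16.1181 / -0.3514 ≈ 45.869
Smallest integer k satisfying the bound: 46

46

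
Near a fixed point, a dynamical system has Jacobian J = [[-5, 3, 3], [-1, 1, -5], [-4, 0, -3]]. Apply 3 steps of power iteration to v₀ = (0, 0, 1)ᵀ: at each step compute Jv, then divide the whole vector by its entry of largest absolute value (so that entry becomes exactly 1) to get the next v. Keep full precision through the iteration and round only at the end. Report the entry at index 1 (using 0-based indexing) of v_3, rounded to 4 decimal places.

Jv0 = (3.00000, -5.00000, -3.00000); divide by -5.00000 → v1 = (-0.60000, 1.00000, 0.60000)
Jv1 = (7.80000, -1.40000, 0.60000); divide by 7.80000 → v2 = (1.00000, -0.17949, 0.07692)
Jv2 = (-5.30769, -1.56410, -4.23077); divide by -5.30769 → v3 = (1.00000, 0.29469, 0.79710)
Requested entry of v3: 61/207 = 0.2947

0.2947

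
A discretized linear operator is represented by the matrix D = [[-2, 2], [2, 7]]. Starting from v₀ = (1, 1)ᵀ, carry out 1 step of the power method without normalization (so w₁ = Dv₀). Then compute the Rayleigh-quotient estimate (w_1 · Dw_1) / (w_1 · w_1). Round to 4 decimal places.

w1 = Dv₀ = (0, 9)
Dw1 = (18, 63)
w1·Dw1 = 0·18 + 9·63 = 567; w1·w1 = 0·0 + 9·9 = 81
λ ≈ 567/81 = 7.0000

7.0000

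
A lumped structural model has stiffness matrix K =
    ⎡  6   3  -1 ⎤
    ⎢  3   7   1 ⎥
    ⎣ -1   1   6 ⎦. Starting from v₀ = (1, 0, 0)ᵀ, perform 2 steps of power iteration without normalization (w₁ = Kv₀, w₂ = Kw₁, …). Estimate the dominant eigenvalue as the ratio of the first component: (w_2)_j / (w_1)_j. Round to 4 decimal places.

w1 = Kv₀ = (6·1 + 3·0 + (-1)·0; 3·1 + 7·0 + 1·0; (-1)·1 + 1·0 + 6·0) = (6, 3, -1)
w2 = Kw1 = (6·6 + 3·3 + (-1)·(-1); 3·6 + 7·3 + 1·(-1); (-1)·6 + 1·3 + 6·(-1)) = (46, 38, -9)
Ratio at component: 46 / 6 = 7.6667

7.6667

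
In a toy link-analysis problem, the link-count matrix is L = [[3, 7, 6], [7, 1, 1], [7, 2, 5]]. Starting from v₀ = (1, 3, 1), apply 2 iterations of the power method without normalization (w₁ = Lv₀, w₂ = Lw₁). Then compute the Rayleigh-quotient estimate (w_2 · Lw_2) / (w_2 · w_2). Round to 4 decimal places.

w1 = Lv₀ = (30, 11, 18)
w2 = Lw1 = (275, 239, 322)
Lw2 = (4430, 2486, 4013)
w2·Lw2 = 275·4430 + 239·2486 + 322·4013 = 3104590; w2·w2 = 275·275 + 239·239 + 322·322 = 236430
λ ≈ 3104590/236430 = 13.1311

λ ≈ 13.1311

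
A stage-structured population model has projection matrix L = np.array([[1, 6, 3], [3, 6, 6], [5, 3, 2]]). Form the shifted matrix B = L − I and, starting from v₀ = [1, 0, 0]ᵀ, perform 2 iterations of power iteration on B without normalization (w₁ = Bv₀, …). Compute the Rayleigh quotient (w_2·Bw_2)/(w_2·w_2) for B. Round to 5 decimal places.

B = L − I has rows (0, 6, 3); (3, 5, 6); (5, 3, 1)
w1 = Bv₀ = (0·1 + 6·0 + 3·0; 3·1 + 5·0 + 6·0; 5·1 + 3·0 + 1·0) = (0, 3, 5)
w2 = Bw1 = (0·0 + 6·3 + 3·5; 3·0 + 5·3 + 6·5; 5·0 + 3·3 + 1·5) = (33, 45, 14)
Bw2 = (312, 408, 314)
w2·Bw2 = 33052; w2·w2 = 3310; μ ≈ 33052/3310 = 9.98550

μ ≈ 9.98550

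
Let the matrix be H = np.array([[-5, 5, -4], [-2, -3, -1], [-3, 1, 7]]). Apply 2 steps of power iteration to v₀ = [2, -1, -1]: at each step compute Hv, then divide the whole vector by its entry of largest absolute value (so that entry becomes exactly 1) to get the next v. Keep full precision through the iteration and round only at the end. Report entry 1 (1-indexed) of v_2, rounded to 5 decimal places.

Hv0 = (-11.000000, 0.000000, -14.000000); divide by -14.000000 → v1 = (0.785714, 0.000000, 1.000000)
Hv1 = (-7.928571, -2.571429, 4.642857); divide by -7.928571 → v2 = (1.000000, 0.324324, -0.585586)
Requested entry of v2: 111/111 = 1.00000

1.00000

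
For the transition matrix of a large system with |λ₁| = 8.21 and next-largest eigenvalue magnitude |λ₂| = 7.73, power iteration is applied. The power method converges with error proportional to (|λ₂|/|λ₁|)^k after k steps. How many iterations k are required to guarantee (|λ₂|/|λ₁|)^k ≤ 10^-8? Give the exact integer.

|λ₂/λ₁| = 7.73/8.21 = 0.94153
Need k ≥ ln(10^-8) / ln(0.94153) = -18.4207 / -0.0602 ≈ 305.768
Smallest integer k satisfying the bound: 306

306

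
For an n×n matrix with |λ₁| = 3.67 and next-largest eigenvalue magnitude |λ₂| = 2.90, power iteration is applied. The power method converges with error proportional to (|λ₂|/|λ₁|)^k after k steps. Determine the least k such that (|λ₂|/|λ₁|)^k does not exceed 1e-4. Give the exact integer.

40

|λ₂/λ₁| = 2.90/3.67 = 0.79019
Need k ≥ ln(1e-4) / ln(0.79019) = -9.2103 / -0.2355 ≈ 39.113
Smallest integer k satisfying the bound: 40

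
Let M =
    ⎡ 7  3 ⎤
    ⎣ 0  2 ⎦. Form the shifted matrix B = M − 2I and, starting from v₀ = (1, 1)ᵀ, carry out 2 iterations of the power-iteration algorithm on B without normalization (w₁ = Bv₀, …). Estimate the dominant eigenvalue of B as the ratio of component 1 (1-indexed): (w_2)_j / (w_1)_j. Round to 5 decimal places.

B = M − 2I has rows (5, 3); (0, 0)
w1 = Bv₀ = (5·1 + 3·1; 0·1 + 0·1) = (8, 0)
w2 = Bw1 = (5·8 + 3·0; 0·8 + 0·0) = (40, 0)
Ratio: 40/8 = 5.00000

μ ≈ 5.00000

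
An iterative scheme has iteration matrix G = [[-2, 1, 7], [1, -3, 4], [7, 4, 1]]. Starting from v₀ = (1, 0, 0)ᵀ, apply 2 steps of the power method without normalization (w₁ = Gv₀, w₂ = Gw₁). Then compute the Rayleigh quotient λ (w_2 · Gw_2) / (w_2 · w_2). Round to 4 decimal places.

-2.2426

w1 = Gv₀ = ((-2)·1 + 1·0 + 7·0; 1·1 + (-3)·0 + 4·0; 7·1 + 4·0 + 1·0) = (-2, 1, 7)
w2 = Gw1 = ((-2)·(-2) + 1·1 + 7·7; 1·(-2) + (-3)·1 + 4·7; 7·(-2) + 4·1 + 1·7) = (54, 23, -3)
Gw2 = (-106, -27, 467)
w2·Gw2 = 54·(-106) + 23·(-27) + (-3)·467 = -7746; w2·w2 = 54·54 + 23·23 + (-3)·(-3) = 3454
λ ≈ -7746/3454 = -2.2426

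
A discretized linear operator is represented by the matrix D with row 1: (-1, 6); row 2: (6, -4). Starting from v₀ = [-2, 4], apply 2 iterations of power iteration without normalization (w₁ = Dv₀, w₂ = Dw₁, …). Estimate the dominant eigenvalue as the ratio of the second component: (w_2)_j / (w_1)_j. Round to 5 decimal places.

w1 = Dv₀ = ((-1)·(-2) + 6·4; 6·(-2) + (-4)·4) = (26, -28)
w2 = Dw1 = ((-1)·26 + 6·(-28); 6·26 + (-4)·(-28)) = (-194, 268)
Ratio at component: 268 / -28 = -9.57143

-9.57143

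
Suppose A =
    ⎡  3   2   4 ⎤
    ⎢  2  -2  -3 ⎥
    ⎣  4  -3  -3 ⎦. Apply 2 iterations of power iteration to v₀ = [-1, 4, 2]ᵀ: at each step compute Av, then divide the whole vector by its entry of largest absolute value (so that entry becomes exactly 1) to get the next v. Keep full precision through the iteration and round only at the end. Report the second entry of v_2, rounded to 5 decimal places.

Av0 = (13.000000, -16.000000, -22.000000); divide by -22.000000 → v1 = (-0.590909, 0.727273, 1.000000)
Av1 = (3.681818, -5.636364, -7.545455); divide by -7.545455 → v2 = (-0.487952, 0.746988, 1.000000)
Requested entry of v2: 124/166 = 0.74699

0.74699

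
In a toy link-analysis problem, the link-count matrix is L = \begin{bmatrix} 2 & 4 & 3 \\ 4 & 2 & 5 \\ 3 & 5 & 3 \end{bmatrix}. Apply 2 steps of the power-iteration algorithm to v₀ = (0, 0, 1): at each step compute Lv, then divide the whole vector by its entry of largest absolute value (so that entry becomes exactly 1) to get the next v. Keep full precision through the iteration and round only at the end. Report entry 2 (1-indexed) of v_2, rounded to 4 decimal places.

0.8605

Lv0 = (3.00000, 5.00000, 3.00000); divide by 5.00000 → v1 = (0.60000, 1.00000, 0.60000)
Lv1 = (7.00000, 7.40000, 8.60000); divide by 8.60000 → v2 = (0.81395, 0.86047, 1.00000)
Requested entry of v2: 37/43 = 0.8605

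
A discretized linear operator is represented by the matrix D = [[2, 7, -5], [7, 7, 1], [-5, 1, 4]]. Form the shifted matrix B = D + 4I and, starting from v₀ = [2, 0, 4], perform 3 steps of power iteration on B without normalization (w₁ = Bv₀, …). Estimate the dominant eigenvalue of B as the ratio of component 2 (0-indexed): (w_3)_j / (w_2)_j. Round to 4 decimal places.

μ ≈ 9.3846

B = D + 4I has rows (6, 7, -5); (7, 11, 1); (-5, 1, 8)
w1 = Bv₀ = (-8, 18, 22)
w2 = Bw1 = (-32, 164, 234)
w3 = Bw2 = (-214, 1814, 2196)
Ratio: 2196/234 = 9.3846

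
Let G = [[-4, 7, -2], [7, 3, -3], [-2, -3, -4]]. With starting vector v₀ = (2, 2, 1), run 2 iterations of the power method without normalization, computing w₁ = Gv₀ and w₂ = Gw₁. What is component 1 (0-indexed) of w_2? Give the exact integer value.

w1 = Gv₀ = (4, 17, -14)
w2 = Gw1 = (131, 121, -3)
The requested component of w2 is 121.

121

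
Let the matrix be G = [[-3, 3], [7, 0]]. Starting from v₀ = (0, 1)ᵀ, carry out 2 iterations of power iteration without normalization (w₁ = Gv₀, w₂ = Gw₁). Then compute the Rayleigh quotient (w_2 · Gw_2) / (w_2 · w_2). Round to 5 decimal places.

w1 = Gv₀ = (3, 0)
w2 = Gw1 = (-9, 21)
Gw2 = (90, -63)
w2·Gw2 = (-9)·90 + 21·(-63) = -2133; w2·w2 = (-9)·(-9) + 21·21 = 522
λ ≈ -2133/522 = -4.08621

λ ≈ -4.08621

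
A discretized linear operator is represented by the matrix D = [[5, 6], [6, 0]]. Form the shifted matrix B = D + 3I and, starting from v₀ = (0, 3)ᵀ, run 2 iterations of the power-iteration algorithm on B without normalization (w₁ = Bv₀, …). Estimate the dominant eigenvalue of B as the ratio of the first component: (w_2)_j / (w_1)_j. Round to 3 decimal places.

B = D + 3I has rows (8, 6); (6, 3)
w1 = Bv₀ = (8·0 + 6·3; 6·0 + 3·3) = (18, 9)
w2 = Bw1 = (8·18 + 6·9; 6·18 + 3·9) = (198, 135)
Ratio: 198/18 = 11.000

μ ≈ 11.000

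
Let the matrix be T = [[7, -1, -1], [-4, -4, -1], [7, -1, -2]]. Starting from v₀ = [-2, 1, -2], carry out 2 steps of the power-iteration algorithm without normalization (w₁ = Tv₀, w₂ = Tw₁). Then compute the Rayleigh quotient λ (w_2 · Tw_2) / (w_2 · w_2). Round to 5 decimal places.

6.58493

w1 = Tv₀ = (7·(-2) + (-1)·1 + (-1)·(-2); (-4)·(-2) + (-4)·1 + (-1)·(-2); 7·(-2) + (-1)·1 + (-2)·(-2)) = (-13, 6, -11)
w2 = Tw1 = (7·(-13) + (-1)·6 + (-1)·(-11); (-4)·(-13) + (-4)·6 + (-1)·(-11); 7·(-13) + (-1)·6 + (-2)·(-11)) = (-86, 39, -75)
Tw2 = (-566, 263, -491)
w2·Tw2 = (-86)·(-566) + 39·263 + (-75)·(-491) = 95758; w2·w2 = (-86)·(-86) + 39·39 + (-75)·(-75) = 14542
λ ≈ 95758/14542 = 6.58493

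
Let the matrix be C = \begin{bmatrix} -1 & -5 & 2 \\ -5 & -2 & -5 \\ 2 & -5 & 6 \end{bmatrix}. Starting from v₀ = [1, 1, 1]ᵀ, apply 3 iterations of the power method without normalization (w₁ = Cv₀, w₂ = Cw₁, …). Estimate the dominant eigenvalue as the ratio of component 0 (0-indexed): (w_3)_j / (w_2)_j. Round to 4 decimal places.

w1 = Cv₀ = (-4, -12, 3)
w2 = Cw1 = (70, 29, 70)
w3 = Cw2 = (-75, -758, 415)
Ratio at component: -75 / 70 = -1.0714

-1.0714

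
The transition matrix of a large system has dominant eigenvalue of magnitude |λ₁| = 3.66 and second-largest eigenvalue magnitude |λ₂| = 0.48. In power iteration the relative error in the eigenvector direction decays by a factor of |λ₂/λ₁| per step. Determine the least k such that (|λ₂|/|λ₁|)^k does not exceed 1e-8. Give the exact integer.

10

|λ₂/λ₁| = 0.48/3.66 = 0.13115
Need k ≥ ln(1e-8) / ln(0.13115) = -18.4207 / -2.0314 ≈ 9.068
Smallest integer k satisfying the bound: 10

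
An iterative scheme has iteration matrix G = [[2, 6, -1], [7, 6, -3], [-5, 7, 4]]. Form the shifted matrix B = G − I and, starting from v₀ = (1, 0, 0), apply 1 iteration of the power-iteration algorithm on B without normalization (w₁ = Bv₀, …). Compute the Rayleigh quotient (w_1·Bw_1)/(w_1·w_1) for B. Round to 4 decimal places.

4.0267

B = G − I has rows (1, 6, -1); (7, 5, -3); (-5, 7, 3)
w1 = Bv₀ = (1·1 + 6·0 + (-1)·0; 7·1 + 5·0 + (-3)·0; (-5)·1 + 7·0 + 3·0) = (1, 7, -5)
Bw1 = (48, 57, 29)
w1·Bw1 = 302; w1·w1 = 75; μ ≈ 302/75 = 4.0267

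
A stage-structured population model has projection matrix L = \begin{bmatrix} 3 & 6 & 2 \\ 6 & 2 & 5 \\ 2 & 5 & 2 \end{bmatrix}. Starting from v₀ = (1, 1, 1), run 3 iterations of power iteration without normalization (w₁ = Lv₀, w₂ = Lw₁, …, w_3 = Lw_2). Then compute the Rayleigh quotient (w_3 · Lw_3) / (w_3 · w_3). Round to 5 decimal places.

λ ≈ 11.19322

w1 = Lv₀ = (11, 13, 9)
w2 = Lw1 = (129, 137, 105)
w3 = Lw2 = (1419, 1573, 1153)
Lw3 = (16001, 17425, 13009)
w3·Lw3 = 1419·16001 + 1573·17425 + 1153·13009 = 65114321; w3·w3 = 1419·1419 + 1573·1573 + 1153·1153 = 5817299
λ ≈ 65114321/5817299 = 11.19322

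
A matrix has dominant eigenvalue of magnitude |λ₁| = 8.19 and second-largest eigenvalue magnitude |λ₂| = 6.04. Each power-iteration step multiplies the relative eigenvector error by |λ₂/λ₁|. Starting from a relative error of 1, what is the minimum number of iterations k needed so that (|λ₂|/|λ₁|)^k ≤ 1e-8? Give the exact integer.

61

|λ₂/λ₁| = 6.04/8.19 = 0.73748
Need k ≥ ln(1e-8) / ln(0.73748) = -18.4207 / -0.3045 ≈ 60.493
Smallest integer k satisfying the bound: 61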